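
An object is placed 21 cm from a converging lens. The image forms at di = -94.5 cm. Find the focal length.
1/f = 1/do + 1/di → f = 27 cm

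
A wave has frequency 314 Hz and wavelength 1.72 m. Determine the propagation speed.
v = fλ = 540.1 m/s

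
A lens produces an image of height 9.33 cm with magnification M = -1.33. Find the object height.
ho = |hi|/|M| = 7.015 cm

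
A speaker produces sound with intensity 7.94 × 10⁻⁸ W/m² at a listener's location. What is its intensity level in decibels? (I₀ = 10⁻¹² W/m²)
β = 10·log₁₀(I/I₀) = 49 dB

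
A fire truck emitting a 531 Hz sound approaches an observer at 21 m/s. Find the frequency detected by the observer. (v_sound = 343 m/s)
f_obs = f·v/(v − v_s) = 565.6 Hz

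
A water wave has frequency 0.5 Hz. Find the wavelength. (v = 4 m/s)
λ = v/f = 8 m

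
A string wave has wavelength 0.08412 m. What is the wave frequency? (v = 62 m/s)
f = v/λ = 737 Hz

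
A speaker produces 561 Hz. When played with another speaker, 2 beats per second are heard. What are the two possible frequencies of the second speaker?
f₂ = 561 ± 2 Hz → 563 Hz or 559 Hz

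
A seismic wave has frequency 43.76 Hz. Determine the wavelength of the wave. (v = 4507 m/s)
λ = v/f = 103 m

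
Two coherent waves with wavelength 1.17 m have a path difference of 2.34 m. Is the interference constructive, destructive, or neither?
constructive — path difference = 2λ, a whole number of wavelengths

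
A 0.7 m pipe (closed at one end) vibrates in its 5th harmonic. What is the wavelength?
λₙ = 4L/n = 0.56 m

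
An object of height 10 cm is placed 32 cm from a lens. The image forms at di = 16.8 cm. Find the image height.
hi = (-di/do) × ho = -5.25 cm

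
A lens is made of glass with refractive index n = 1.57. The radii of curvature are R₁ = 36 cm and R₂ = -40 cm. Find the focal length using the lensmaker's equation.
1/f = (n − 1)(1/R₁ − 1/R₂) → f = 33.24 cm (converging lens)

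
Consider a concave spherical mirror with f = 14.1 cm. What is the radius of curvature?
R = 2|f| = 28.2 cm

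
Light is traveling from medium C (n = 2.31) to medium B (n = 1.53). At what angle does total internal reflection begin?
θc = arcsin(n₂/n₁) = 41.48°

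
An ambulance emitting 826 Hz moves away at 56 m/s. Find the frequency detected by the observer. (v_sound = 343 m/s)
f_obs = f·v/(v + v_s) = 710.1 Hz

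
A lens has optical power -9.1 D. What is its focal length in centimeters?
f = 1/P = -10.99 cm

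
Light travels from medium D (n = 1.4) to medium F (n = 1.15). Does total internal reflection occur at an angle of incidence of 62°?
θc = arcsin(n₂/n₁) = 55.23°; 62° > θc, so yes — total internal reflection.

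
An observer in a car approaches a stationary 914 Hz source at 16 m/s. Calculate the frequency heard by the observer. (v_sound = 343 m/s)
f_obs = f·(v + v_o)/v = 956.6 Hz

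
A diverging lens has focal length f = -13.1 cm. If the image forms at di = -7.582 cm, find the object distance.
1/do = 1/f − 1/di → do = 18 cm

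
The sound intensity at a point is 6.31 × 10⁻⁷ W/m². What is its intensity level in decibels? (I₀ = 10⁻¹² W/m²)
β = 10·log₁₀(I/I₀) = 58 dB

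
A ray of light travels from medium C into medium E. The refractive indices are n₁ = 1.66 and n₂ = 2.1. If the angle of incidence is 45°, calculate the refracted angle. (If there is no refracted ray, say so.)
sin θ₂ = (n₁/n₂)·sin θ₁ = 0.559 → θ₂ = 33.98°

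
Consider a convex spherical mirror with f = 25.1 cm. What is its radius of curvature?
R = 2|f| = 50.2 cm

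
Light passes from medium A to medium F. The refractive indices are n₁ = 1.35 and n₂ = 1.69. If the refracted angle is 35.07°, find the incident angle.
sin θ₁ = (n₂/n₁)·sin θ₂ → θ₁ = 46°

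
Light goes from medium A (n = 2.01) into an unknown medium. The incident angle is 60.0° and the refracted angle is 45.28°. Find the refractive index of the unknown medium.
n₂ = n₁·sin θ₁ / sin θ₂ = 2.45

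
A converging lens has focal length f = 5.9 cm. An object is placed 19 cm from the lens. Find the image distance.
1/di = 1/f − 1/do → di = 8.557 cm (real image)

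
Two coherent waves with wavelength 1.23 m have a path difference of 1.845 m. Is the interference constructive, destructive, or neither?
destructive — path difference = 1.5λ, an odd multiple of λ/2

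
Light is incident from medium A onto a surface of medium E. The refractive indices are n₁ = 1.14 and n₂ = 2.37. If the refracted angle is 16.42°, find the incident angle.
sin θ₁ = (n₂/n₁)·sin θ₂ → θ₁ = 35.99°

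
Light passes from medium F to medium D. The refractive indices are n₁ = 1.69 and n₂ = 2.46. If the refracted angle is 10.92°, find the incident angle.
sin θ₁ = (n₂/n₁)·sin θ₂ → θ₁ = 16.01°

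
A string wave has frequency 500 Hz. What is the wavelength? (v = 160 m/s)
λ = v/f = 0.32 m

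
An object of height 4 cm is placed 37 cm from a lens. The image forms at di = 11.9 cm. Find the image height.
hi = (-di/do) × ho = -1.286 cm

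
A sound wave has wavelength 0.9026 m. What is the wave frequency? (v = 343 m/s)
f = v/λ = 380 Hz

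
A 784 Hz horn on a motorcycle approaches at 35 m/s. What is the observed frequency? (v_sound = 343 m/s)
f_obs = f·v/(v − v_s) = 873.1 Hz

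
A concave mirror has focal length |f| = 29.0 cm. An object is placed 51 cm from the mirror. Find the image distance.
f = +29.0 cm (concave); 1/di = 1/f − 1/do → di = 67.23 cm (real image, in front of mirror)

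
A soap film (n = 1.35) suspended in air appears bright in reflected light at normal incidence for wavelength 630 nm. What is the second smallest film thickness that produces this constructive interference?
2nt = (m − ½)λ with m = 2 → t = (m − ½)λ/(2n) = 350 nm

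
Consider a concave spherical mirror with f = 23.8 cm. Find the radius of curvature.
R = 2|f| = 47.6 cm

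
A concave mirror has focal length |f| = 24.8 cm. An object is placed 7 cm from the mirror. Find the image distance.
f = +24.8 cm (concave); 1/di = 1/f − 1/do → di = -9.753 cm (virtual image, behind mirror)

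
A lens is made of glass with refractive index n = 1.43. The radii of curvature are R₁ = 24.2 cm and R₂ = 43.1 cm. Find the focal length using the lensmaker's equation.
1/f = (n − 1)(1/R₁ − 1/R₂) → f = 128.3 cm (converging lens)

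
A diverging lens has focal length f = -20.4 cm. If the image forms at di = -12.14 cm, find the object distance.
1/do = 1/f − 1/di → do = 29.98 cm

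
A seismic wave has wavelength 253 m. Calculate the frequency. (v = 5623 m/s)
f = v/λ = 22.23 Hz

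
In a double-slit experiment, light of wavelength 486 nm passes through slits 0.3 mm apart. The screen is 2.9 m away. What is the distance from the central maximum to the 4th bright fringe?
y = mλL/d = 18.79 mm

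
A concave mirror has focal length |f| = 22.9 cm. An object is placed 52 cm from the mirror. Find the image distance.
f = +22.9 cm (concave); 1/di = 1/f − 1/do → di = 40.92 cm (real image, in front of mirror)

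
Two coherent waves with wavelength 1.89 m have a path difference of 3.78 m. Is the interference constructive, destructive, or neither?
constructive — path difference = 2λ, a whole number of wavelengths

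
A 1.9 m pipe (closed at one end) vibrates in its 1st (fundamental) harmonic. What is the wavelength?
λₙ = 4L/n = 7.6 m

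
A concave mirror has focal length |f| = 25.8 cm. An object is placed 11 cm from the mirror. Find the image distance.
f = +25.8 cm (concave); 1/di = 1/f − 1/do → di = -19.18 cm (virtual image, behind mirror)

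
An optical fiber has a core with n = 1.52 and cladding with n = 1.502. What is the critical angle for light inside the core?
θc = arcsin(n_cladding/n_core) = 81.17°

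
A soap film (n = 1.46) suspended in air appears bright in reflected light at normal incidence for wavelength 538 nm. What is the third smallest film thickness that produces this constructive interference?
2nt = (m − ½)λ with m = 3 → t = (m − ½)λ/(2n) = 460.6 nm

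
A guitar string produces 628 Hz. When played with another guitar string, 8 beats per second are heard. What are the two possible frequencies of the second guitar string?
f₂ = 628 ± 8 Hz → 636 Hz or 620 Hz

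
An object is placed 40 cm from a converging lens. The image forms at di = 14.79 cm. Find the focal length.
1/f = 1/do + 1/di → f = 10.8 cm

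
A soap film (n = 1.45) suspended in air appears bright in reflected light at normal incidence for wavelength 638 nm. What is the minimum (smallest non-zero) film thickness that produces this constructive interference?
2nt = (m − ½)λ with m = 1 → t = (m − ½)λ/(2n) = 110 nm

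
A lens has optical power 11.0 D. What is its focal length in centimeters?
f = 1/P = 9.091 cm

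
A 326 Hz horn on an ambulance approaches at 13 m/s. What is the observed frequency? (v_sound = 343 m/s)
f_obs = f·v/(v − v_s) = 338.8 Hz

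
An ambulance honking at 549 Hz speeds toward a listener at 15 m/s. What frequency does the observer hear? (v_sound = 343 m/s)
f_obs = f·v/(v − v_s) = 574.1 Hz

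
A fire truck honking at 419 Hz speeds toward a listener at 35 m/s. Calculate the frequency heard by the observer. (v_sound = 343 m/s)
f_obs = f·v/(v − v_s) = 466.6 Hz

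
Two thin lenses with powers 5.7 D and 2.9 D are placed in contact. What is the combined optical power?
P_total = P₁ + P₂ = 8.6 D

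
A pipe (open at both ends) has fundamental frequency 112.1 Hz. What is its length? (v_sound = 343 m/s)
L = v/(2f₁) = 1.53 m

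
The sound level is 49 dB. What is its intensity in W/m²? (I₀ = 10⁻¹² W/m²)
I = I₀·10^(β/10) = 7.94 × 10⁻⁸ W/m²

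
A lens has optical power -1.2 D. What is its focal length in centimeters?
f = 1/P = -83.33 cm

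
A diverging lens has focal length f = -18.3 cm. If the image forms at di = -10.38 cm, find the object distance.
1/do = 1/f − 1/di → do = 23.98 cm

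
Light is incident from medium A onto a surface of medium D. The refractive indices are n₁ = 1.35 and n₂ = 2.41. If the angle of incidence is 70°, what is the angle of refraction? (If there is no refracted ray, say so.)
sin θ₂ = (n₁/n₂)·sin θ₁ = 0.5264 → θ₂ = 31.76°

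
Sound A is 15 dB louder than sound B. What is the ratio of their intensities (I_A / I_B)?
I_A/I_B = 10^(Δβ/10) = 31.62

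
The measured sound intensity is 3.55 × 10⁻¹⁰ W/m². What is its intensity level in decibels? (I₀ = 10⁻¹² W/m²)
β = 10·log₁₀(I/I₀) = 25.5 dB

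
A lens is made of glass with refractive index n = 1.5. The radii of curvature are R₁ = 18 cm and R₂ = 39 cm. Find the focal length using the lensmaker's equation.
1/f = (n − 1)(1/R₁ − 1/R₂) → f = 66.86 cm (converging lens)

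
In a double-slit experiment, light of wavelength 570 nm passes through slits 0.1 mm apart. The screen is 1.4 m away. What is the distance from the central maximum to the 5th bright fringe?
y = mλL/d = 39.9 mm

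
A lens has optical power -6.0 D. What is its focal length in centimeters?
f = 1/P = -16.67 cm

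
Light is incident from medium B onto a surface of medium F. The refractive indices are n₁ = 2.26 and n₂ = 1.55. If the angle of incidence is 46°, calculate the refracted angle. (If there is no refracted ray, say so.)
sin θ₂ = (n₁/n₂)·sin θ₁ = 1.049 > 1, so there is no refracted ray — the light undergoes total internal reflection.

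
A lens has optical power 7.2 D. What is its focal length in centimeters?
f = 1/P = 13.89 cm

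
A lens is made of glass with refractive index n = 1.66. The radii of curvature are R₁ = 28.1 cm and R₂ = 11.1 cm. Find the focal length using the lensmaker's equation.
1/f = (n − 1)(1/R₁ − 1/R₂) → f = -27.8 cm (diverging lens)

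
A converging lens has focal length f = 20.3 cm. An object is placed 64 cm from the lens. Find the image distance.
1/di = 1/f − 1/do → di = 29.73 cm (real image)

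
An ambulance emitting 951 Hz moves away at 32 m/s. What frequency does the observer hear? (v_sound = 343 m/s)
f_obs = f·v/(v + v_s) = 869.8 Hz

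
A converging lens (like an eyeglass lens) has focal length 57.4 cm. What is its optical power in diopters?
P = 1/f = 1.742 D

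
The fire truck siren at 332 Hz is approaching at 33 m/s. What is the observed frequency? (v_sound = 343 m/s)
f_obs = f·v/(v − v_s) = 367.3 Hz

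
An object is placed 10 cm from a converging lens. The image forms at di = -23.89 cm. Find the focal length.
1/f = 1/do + 1/di → f = 17.2 cm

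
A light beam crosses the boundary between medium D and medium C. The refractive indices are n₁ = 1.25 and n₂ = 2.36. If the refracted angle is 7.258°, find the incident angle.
sin θ₁ = (n₂/n₁)·sin θ₂ → θ₁ = 13.8°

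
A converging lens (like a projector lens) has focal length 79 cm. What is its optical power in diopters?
P = 1/f = 1.266 D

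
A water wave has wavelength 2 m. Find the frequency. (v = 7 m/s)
f = v/λ = 3.5 Hz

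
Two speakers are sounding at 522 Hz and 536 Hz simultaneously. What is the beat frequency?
14 Hz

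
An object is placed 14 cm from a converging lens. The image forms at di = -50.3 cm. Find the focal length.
1/f = 1/do + 1/di → f = 19.4 cm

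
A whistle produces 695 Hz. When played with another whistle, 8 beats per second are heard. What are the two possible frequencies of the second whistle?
f₂ = 695 ± 8 Hz → 703 Hz or 687 Hz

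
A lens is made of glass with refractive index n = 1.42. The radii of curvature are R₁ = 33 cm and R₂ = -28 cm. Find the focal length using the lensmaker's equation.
1/f = (n − 1)(1/R₁ − 1/R₂) → f = 36.07 cm (converging lens)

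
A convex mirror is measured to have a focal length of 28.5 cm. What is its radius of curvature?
R = 2|f| = 57 cm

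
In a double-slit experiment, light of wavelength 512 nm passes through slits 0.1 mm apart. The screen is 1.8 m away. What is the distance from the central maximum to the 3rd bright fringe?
y = mλL/d = 27.65 mm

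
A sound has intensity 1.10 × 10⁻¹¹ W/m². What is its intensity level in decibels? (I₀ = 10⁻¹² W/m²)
β = 10·log₁₀(I/I₀) = 10.41 dB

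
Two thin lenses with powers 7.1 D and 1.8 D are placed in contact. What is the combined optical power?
P_total = P₁ + P₂ = 8.9 D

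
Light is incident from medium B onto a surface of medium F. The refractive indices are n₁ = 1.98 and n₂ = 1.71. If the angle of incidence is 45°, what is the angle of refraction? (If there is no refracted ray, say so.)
sin θ₂ = (n₁/n₂)·sin θ₁ = 0.8188 → θ₂ = 54.96°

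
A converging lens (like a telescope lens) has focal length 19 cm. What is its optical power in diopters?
P = 1/f = 5.263 D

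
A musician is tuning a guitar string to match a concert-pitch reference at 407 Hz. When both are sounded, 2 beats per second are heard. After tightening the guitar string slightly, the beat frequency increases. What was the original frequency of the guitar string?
409 Hz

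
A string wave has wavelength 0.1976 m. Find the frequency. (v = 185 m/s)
f = v/λ = 936.2 Hz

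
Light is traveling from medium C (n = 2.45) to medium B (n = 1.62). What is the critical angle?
θc = arcsin(n₂/n₁) = 41.39°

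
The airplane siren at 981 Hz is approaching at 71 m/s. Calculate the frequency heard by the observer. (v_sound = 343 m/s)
f_obs = f·v/(v − v_s) = 1237 Hz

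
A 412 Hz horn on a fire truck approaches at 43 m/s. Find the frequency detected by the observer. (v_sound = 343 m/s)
f_obs = f·v/(v − v_s) = 471.1 Hz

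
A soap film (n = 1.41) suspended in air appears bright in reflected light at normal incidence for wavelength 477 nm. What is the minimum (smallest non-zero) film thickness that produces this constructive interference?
2nt = (m − ½)λ with m = 1 → t = (m − ½)λ/(2n) = 84.57 nm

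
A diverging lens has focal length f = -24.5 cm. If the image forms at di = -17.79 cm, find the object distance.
1/do = 1/f − 1/di → do = 64.96 cm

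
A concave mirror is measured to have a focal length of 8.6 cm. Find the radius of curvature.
R = 2|f| = 17.2 cm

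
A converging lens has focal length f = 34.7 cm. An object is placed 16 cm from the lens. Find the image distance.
1/di = 1/f − 1/do → di = -29.69 cm (virtual image)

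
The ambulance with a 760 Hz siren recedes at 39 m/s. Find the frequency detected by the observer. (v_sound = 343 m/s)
f_obs = f·v/(v + v_s) = 682.4 Hz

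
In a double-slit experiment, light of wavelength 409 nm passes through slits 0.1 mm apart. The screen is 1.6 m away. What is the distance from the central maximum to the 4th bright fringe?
y = mλL/d = 26.18 mm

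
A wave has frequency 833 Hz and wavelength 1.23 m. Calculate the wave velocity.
v = fλ = 1025 m/s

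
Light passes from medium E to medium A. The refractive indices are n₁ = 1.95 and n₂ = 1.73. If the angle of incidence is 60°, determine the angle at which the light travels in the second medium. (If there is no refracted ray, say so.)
sin θ₂ = (n₁/n₂)·sin θ₁ = 0.9762 → θ₂ = 77.46°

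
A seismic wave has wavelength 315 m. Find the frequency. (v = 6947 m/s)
f = v/λ = 22.05 Hz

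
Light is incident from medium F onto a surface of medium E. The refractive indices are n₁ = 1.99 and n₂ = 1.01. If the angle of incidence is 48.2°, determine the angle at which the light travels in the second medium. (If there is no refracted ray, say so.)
sin θ₂ = (n₁/n₂)·sin θ₁ = 1.469 > 1, so there is no refracted ray — the light undergoes total internal reflection.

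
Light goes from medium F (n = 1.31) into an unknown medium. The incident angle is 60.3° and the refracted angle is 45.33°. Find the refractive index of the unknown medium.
n₂ = n₁·sin θ₁ / sin θ₂ = 1.6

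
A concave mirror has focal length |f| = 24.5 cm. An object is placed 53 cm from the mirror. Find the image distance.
f = +24.5 cm (concave); 1/di = 1/f − 1/do → di = 45.56 cm (real image, in front of mirror)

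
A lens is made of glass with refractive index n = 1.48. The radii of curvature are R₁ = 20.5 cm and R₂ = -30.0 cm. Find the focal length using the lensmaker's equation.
1/f = (n − 1)(1/R₁ − 1/R₂) → f = 25.37 cm (converging lens)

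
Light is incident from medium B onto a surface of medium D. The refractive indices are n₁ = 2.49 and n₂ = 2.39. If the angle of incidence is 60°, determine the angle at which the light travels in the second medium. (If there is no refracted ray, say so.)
sin θ₂ = (n₁/n₂)·sin θ₁ = 0.9023 → θ₂ = 64.46°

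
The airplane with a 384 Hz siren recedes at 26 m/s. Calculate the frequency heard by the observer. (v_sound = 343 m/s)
f_obs = f·v/(v + v_s) = 356.9 Hz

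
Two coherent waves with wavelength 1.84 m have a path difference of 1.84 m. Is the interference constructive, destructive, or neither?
constructive — path difference = 1λ, a whole number of wavelengths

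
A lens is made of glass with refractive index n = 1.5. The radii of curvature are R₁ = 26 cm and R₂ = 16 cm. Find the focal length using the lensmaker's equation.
1/f = (n − 1)(1/R₁ − 1/R₂) → f = -83.2 cm (diverging lens)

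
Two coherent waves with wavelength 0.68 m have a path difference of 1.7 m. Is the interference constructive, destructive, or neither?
destructive — path difference = 2.5λ, an odd multiple of λ/2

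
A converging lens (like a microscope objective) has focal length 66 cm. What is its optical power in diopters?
P = 1/f = 1.515 D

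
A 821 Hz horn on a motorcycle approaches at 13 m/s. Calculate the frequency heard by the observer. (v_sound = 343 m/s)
f_obs = f·v/(v − v_s) = 853.3 Hz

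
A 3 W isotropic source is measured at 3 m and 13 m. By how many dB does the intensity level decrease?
Δβ = 20·log₁₀(r₂/r₁) = 12.74 dB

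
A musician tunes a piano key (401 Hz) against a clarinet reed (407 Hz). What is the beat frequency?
6 Hz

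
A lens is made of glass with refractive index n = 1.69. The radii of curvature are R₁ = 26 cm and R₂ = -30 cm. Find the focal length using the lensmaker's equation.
1/f = (n − 1)(1/R₁ − 1/R₂) → f = 20.19 cm (converging lens)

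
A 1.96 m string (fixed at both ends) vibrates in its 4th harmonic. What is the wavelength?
λₙ = 2L/n = 0.98 m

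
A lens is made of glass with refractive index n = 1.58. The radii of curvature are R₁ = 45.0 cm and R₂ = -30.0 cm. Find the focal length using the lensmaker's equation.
1/f = (n − 1)(1/R₁ − 1/R₂) → f = 31.03 cm (converging lens)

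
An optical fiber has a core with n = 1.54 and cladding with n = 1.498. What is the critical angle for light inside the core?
θc = arcsin(n_cladding/n_core) = 76.59°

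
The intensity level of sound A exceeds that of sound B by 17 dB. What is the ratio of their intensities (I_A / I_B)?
I_A/I_B = 10^(Δβ/10) = 50.12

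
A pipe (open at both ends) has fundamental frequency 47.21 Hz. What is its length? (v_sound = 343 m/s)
L = v/(2f₁) = 3.633 m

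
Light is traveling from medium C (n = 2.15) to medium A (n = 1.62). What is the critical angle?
θc = arcsin(n₂/n₁) = 48.89°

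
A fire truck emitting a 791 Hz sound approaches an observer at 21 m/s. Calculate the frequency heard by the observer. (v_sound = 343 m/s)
f_obs = f·v/(v − v_s) = 842.6 Hz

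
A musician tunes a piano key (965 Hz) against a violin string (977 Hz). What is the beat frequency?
12 Hz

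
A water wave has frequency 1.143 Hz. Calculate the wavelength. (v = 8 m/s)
λ = v/f = 6.999 m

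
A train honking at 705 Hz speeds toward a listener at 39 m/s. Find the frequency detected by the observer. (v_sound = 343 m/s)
f_obs = f·v/(v − v_s) = 795.4 Hz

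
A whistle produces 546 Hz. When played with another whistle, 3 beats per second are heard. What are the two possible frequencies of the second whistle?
f₂ = 546 ± 3 Hz → 549 Hz or 543 Hz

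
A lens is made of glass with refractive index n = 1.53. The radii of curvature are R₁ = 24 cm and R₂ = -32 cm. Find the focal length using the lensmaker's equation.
1/f = (n − 1)(1/R₁ − 1/R₂) → f = 25.88 cm (converging lens)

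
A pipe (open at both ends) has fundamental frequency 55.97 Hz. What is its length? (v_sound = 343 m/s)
L = v/(2f₁) = 3.064 m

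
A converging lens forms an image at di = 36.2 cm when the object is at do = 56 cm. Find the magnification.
M = −di/do = -0.6464 (inverted image)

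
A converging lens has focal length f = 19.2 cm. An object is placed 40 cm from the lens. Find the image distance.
1/di = 1/f − 1/do → di = 36.92 cm (real image)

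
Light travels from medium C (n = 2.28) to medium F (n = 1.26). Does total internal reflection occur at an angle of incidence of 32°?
θc = arcsin(n₂/n₁) = 33.55°; 32° < θc, so no — the ray refracts.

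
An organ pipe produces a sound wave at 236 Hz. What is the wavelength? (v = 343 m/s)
λ = v/f = 1.453 m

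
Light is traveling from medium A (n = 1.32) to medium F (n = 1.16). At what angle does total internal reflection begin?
θc = arcsin(n₂/n₁) = 61.5°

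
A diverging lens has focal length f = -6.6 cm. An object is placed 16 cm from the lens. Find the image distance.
1/di = 1/f − 1/do → di = -4.673 cm (virtual image)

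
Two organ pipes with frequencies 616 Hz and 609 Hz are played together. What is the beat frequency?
7 Hz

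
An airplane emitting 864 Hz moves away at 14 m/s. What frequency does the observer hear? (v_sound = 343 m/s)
f_obs = f·v/(v + v_s) = 830.1 Hz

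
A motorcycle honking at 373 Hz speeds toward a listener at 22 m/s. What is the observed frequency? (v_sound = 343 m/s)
f_obs = f·v/(v − v_s) = 398.6 Hz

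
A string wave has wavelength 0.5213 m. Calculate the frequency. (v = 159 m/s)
f = v/λ = 305 Hz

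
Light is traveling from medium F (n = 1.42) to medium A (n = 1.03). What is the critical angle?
θc = arcsin(n₂/n₁) = 46.5°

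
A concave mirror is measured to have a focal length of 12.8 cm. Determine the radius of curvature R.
R = 2|f| = 25.6 cm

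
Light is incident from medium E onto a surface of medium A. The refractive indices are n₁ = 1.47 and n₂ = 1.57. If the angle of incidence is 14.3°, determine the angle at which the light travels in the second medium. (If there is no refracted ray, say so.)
sin θ₂ = (n₁/n₂)·sin θ₁ = 0.2313 → θ₂ = 13.37°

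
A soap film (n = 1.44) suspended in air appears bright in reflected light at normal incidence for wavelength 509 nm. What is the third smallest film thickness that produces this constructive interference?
2nt = (m − ½)λ with m = 3 → t = (m − ½)λ/(2n) = 441.8 nm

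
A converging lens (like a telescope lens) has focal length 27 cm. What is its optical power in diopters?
P = 1/f = 3.704 D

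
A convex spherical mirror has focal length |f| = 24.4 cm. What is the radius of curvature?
R = 2|f| = 48.8 cm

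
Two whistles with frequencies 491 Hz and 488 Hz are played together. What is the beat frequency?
3 Hz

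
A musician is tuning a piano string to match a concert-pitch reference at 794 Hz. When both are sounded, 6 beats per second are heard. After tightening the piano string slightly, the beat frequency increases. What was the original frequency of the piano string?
800 Hz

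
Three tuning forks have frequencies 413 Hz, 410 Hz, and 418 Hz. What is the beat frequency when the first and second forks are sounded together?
3 Hz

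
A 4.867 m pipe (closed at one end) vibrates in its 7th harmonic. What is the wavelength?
λₙ = 4L/n = 2.781 m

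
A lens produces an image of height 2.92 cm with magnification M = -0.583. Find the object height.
ho = |hi|/|M| = 5.009 cm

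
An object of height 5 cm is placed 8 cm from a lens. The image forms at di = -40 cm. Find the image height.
hi = (-di/do) × ho = 25 cm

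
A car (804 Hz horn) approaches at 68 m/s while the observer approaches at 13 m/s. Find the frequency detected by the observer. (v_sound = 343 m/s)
f_obs = f·(v + v_o)/(v − v_s) = 1041 Hz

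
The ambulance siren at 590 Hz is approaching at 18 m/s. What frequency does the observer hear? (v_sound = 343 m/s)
f_obs = f·v/(v − v_s) = 622.7 Hz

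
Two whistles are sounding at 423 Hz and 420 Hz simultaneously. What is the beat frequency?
3 Hz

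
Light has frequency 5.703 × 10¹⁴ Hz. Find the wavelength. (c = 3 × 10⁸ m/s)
λ = c/f = 526 nm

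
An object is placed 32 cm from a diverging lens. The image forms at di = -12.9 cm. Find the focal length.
1/f = 1/do + 1/di → f = -21.61 cm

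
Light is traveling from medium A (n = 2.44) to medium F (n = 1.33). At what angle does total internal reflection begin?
θc = arcsin(n₂/n₁) = 33.03°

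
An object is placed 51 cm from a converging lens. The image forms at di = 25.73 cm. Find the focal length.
1/f = 1/do + 1/di → f = 17.1 cm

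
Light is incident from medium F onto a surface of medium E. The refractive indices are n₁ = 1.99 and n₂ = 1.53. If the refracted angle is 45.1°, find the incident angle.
sin θ₁ = (n₂/n₁)·sin θ₂ → θ₁ = 33°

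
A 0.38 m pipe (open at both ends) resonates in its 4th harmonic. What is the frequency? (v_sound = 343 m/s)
fₙ = nv/(2L) = 1805 Hz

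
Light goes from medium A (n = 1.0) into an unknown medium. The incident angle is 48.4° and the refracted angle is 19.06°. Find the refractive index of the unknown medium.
n₂ = n₁·sin θ₁ / sin θ₂ = 2.29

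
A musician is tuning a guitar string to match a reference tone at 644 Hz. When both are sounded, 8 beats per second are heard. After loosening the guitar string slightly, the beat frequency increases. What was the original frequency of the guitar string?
636 Hz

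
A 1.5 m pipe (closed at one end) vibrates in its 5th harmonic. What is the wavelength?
λₙ = 4L/n = 1.2 m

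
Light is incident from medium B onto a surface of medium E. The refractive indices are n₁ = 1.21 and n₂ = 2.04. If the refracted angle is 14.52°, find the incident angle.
sin θ₁ = (n₂/n₁)·sin θ₂ → θ₁ = 25.01°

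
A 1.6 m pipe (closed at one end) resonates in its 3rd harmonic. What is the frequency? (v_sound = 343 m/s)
fₙ = nv/(4L) = 160.8 Hz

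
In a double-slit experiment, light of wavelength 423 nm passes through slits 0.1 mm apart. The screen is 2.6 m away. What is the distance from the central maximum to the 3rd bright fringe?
y = mλL/d = 32.99 mm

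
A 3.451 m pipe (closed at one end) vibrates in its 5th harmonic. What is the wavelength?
λₙ = 4L/n = 2.761 m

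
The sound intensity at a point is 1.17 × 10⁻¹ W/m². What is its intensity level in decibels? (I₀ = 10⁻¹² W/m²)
β = 10·log₁₀(I/I₀) = 110.7 dB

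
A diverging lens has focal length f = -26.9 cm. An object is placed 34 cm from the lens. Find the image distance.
1/di = 1/f − 1/do → di = -15.02 cm (virtual image)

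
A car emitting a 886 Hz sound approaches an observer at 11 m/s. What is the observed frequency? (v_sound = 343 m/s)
f_obs = f·v/(v − v_s) = 915.4 Hz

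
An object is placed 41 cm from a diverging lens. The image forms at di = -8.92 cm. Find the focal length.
1/f = 1/do + 1/di → f = -11.4 cm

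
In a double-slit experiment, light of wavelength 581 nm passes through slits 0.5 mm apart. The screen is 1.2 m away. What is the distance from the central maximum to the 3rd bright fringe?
y = mλL/d = 4.183 mm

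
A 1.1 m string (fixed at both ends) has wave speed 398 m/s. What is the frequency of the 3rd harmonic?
fₙ = nv/(2L) = 542.7 Hz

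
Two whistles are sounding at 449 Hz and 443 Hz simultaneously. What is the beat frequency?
6 Hz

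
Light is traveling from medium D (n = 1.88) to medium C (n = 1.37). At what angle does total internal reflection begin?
θc = arcsin(n₂/n₁) = 46.78°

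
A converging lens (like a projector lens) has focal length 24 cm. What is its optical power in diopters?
P = 1/f = 4.167 D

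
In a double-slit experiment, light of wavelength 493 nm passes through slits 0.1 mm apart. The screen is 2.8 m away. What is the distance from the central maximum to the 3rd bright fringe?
y = mλL/d = 41.41 mm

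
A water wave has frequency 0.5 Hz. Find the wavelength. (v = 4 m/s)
λ = v/f = 8 m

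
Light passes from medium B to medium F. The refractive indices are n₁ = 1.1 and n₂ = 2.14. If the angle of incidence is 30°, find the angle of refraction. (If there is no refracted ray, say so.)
sin θ₂ = (n₁/n₂)·sin θ₁ = 0.257 → θ₂ = 14.89°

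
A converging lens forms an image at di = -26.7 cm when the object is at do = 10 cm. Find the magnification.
M = −di/do = 2.67 (upright image)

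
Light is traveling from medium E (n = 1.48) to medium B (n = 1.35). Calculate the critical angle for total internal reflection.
θc = arcsin(n₂/n₁) = 65.81°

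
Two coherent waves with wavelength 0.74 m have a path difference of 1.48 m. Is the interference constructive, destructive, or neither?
constructive — path difference = 2λ, a whole number of wavelengths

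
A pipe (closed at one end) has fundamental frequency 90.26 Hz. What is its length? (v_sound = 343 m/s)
L = v/(4f₁) = 0.95 m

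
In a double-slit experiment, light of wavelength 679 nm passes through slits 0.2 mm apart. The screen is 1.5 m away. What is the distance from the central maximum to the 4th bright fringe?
y = mλL/d = 20.37 mm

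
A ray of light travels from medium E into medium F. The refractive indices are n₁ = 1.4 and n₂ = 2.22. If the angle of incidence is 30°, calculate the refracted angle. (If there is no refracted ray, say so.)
sin θ₂ = (n₁/n₂)·sin θ₁ = 0.3153 → θ₂ = 18.38°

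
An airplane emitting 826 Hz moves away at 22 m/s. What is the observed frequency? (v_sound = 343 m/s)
f_obs = f·v/(v + v_s) = 776.2 Hz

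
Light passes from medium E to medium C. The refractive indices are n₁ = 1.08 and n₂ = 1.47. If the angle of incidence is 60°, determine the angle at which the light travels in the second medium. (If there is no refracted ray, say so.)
sin θ₂ = (n₁/n₂)·sin θ₁ = 0.6363 → θ₂ = 39.51°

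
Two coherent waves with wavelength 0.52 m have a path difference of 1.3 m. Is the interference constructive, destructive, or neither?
destructive — path difference = 2.5λ, an odd multiple of λ/2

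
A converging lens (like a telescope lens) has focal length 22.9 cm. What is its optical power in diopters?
P = 1/f = 4.367 D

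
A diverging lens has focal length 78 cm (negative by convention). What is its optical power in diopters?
P = 1/f = -1.282 D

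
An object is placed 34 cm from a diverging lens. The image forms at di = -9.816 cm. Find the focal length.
1/f = 1/do + 1/di → f = -13.8 cm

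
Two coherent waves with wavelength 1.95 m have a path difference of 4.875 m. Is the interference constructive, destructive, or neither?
destructive — path difference = 2.5λ, an odd multiple of λ/2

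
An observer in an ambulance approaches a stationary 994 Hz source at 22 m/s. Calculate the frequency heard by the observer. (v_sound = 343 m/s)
f_obs = f·(v + v_o)/v = 1058 Hz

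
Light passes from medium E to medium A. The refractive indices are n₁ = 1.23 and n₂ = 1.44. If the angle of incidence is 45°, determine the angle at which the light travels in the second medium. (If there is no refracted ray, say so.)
sin θ₂ = (n₁/n₂)·sin θ₁ = 0.604 → θ₂ = 37.16°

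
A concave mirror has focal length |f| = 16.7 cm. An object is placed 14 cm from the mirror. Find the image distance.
f = +16.7 cm (concave); 1/di = 1/f − 1/do → di = -86.59 cm (virtual image, behind mirror)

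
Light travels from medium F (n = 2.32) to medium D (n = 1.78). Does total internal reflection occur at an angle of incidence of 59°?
θc = arcsin(n₂/n₁) = 50.11°; 59° > θc, so yes — total internal reflection.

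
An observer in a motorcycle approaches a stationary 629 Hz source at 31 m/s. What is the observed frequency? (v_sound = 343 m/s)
f_obs = f·(v + v_o)/v = 685.8 Hz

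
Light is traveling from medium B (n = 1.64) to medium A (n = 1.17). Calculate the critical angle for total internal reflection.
θc = arcsin(n₂/n₁) = 45.51°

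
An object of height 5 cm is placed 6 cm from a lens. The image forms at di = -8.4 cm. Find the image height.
hi = (-di/do) × ho = 7 cm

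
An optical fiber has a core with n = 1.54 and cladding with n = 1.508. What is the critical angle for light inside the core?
θc = arcsin(n_cladding/n_core) = 78.3°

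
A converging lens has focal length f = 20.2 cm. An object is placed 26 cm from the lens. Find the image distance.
1/di = 1/f − 1/do → di = 90.55 cm (real image)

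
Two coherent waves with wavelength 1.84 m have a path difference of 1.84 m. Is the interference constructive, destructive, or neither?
constructive — path difference = 1λ, a whole number of wavelengths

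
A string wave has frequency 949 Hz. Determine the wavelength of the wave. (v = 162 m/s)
λ = v/f = 0.1707 m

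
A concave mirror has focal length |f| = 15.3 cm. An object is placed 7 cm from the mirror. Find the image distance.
f = +15.3 cm (concave); 1/di = 1/f − 1/do → di = -12.9 cm (virtual image, behind mirror)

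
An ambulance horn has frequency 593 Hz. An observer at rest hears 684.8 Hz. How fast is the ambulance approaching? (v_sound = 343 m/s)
v_s = v·(1 − f/f_obs) = 45.98 m/s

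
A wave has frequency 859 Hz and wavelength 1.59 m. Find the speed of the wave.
v = fλ = 1366 m/s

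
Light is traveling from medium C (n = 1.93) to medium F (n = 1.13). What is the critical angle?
θc = arcsin(n₂/n₁) = 35.84°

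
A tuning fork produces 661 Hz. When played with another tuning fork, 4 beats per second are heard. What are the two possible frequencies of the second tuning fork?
f₂ = 661 ± 4 Hz → 665 Hz or 657 Hz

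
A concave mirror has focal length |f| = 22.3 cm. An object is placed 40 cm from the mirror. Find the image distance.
f = +22.3 cm (concave); 1/di = 1/f − 1/do → di = 50.4 cm (real image, in front of mirror)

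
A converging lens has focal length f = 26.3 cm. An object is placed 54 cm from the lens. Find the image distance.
1/di = 1/f − 1/do → di = 51.27 cm (real image)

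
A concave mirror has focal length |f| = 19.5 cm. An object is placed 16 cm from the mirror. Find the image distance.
f = +19.5 cm (concave); 1/di = 1/f − 1/do → di = -89.14 cm (virtual image, behind mirror)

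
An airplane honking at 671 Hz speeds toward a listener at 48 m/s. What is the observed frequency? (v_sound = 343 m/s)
f_obs = f·v/(v − v_s) = 780.2 Hz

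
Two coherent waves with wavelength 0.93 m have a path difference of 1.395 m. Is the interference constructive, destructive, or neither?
destructive — path difference = 1.5λ, an odd multiple of λ/2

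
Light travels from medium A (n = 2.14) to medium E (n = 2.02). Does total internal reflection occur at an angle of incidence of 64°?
θc = arcsin(n₂/n₁) = 70.72°; 64° < θc, so no — the ray refracts.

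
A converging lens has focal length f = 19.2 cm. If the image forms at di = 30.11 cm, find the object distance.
1/do = 1/f − 1/di → do = 52.99 cm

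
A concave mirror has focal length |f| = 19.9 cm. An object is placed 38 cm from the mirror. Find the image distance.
f = +19.9 cm (concave); 1/di = 1/f − 1/do → di = 41.78 cm (real image, in front of mirror)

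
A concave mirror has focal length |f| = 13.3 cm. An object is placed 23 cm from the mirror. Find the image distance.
f = +13.3 cm (concave); 1/di = 1/f − 1/do → di = 31.54 cm (real image, in front of mirror)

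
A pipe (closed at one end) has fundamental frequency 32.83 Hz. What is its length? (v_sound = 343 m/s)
L = v/(4f₁) = 2.612 m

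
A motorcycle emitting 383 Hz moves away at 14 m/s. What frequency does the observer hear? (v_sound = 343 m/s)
f_obs = f·v/(v + v_s) = 368 Hz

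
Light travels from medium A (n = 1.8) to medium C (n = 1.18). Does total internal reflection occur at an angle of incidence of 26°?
θc = arcsin(n₂/n₁) = 40.96°; 26° < θc, so no — the ray refracts.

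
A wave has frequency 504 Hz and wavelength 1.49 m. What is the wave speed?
v = fλ = 751 m/s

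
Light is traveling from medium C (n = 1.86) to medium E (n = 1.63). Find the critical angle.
θc = arcsin(n₂/n₁) = 61.2°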